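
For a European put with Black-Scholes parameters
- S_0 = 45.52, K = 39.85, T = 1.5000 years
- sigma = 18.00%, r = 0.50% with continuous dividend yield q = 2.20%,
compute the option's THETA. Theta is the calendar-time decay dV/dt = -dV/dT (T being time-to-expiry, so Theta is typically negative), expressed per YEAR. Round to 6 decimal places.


Answer: Theta = -1.276355

Derivation:
d1 = 0.5979902321; d2 = 0.3775361552
phi(d1) = 0.3336259939; exp(-qT) = 0.9675385596; exp(-rT) = 0.9925280548
Theta = -S*exp(-qT)*phi(d1)*sigma/(2*sqrt(T)) + r*K*exp(-rT)*N(-d2) - q*S*exp(-qT)*N(-d1)
N(-d1) = 0.2749232254; N(-d2) = 0.3528876004; sqrt(T) = 1.2247448714
Term 1 = -45.5200 * 0.9675385596 * 0.3336259939 * 0.1800 / (2 * 1.2247448714) = -1.0797601520
Term 2 = 0.0050 * 39.8500 * 0.9925280548 * 0.3528876004 = 0.0697874806
Term 3 = -0.0220 * 45.5200 * 0.9675385596 * 0.2749232254 = -0.2663818598
Theta = -1.0797601520 + (0.0697874806) + (-0.2663818598) = -1.276355


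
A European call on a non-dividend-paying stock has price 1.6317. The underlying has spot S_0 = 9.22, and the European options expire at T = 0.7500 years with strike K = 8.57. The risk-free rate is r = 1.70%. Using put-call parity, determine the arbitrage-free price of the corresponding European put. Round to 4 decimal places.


Answer: Put price = 0.8731

Derivation:
Put-call parity: C - P = S_0 * exp(-qT) - K * exp(-rT).
S_0 * exp(-qT) = 9.2200 * 1.00000000 = 9.22000000
K * exp(-rT) = 8.5700 * 0.98733094 = 8.46142613
P = C - S*exp(-qT) + K*exp(-rT)
P = 1.6317 - 9.22000000 + 8.46142613 = 0.8731


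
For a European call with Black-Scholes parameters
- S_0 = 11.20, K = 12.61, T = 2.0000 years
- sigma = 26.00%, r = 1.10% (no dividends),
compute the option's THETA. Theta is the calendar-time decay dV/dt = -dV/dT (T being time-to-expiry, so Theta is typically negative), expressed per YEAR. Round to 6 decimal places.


Answer: Theta = -0.453912

Derivation:
d1 = -0.0788053419; d2 = -0.4465008682
phi(d1) = 0.3977054297; exp(-qT) = 1.0000000000; exp(-rT) = 0.9782402351
Theta = -S*exp(-qT)*phi(d1)*sigma/(2*sqrt(T)) - r*K*exp(-rT)*N(d2) + q*S*exp(-qT)*N(d1)
N(d1) = 0.4685937275; N(d2) = 0.3276177428; sqrt(T) = 1.4142135624
Term 1 = -11.2000 * 1.0000000000 * 0.3977054297 * 0.2600 / (2 * 1.4142135624) = -0.4094566203
Term 2 = -0.0110 * 12.6100 * 0.9782402351 * 0.3276177428 = -0.0444550095
Term 3 = 0 (no dividend yield, q = 0)
Theta = -0.4094566203 + (-0.0444550095) + (0.0000000000) = -0.453912


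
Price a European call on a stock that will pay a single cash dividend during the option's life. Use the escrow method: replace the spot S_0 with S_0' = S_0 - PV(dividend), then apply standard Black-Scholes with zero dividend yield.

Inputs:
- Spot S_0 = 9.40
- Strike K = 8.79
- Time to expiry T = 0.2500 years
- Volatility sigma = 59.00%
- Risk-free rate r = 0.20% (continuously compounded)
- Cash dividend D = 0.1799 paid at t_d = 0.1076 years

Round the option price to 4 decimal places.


Answer: Price = 1.2870

Derivation:
PV(D) = D * exp(-r * t_d) = 0.1799 * 0.99978482 = 0.17986129
S_0' = S_0 - PV(D) = 9.4000 - 0.17986129 = 9.22013871
d1 = (ln(S_0'/K) + (r + sigma^2/2)*T) / (sigma*sqrt(T)) = 0.31114532
d2 = d1 - sigma*sqrt(T) = 0.01614532
exp(-rT) = 0.99950012
N(d1) = 0.62215493; N(d2) = 0.50644077
C = S_0' * N(d1) - K * exp(-rT) * N(d2) = 9.22013871 * 0.62215493 - 8.7900 * 0.99950012 * 0.50644077 = 1.2870


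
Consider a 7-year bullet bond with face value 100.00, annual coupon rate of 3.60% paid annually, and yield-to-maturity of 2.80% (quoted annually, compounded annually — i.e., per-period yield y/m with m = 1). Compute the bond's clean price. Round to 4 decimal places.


Answer: Price = 105.0220

Derivation:
Coupon per period c = face * coupon_rate / m = 3.600000
Periods per year m = 1; per-period yield y/m = 0.028000
Number of cashflows N = 7
Cashflows (t years, CF_t, discount factor 1/(1+y/m)^(m*t), PV):
  t = 1.0000: CF_t = 3.600000, DF = 0.972763, PV = 3.501946
  t = 2.0000: CF_t = 3.600000, DF = 0.946267, PV = 3.406562
  t = 3.0000: CF_t = 3.600000, DF = 0.920493, PV = 3.313776
  t = 4.0000: CF_t = 3.600000, DF = 0.895422, PV = 3.223518
  t = 5.0000: CF_t = 3.600000, DF = 0.871033, PV = 3.135717
  t = 6.0000: CF_t = 3.600000, DF = 0.847308, PV = 3.050309
  t = 7.0000: CF_t = 103.600000, DF = 0.824230, PV = 85.390185
Price P = sum_t PV_t = 105.022012


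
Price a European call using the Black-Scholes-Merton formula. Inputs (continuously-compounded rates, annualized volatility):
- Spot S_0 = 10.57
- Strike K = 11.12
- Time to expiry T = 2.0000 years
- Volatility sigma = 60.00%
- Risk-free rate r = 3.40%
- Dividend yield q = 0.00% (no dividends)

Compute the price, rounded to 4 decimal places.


Answer: Price = 3.5350

Derivation:
d1 = (ln(S/K) + (r - q + 0.5*sigma^2) * T) / (sigma * sqrt(T)) = 0.44462228
d2 = d1 - sigma * sqrt(T) = -0.40390586
exp(-rT) = 0.93426047; exp(-qT) = 1.00000000
C = S_0 * exp(-qT) * N(d1) - K * exp(-rT) * N(d2)
N(d1) = 0.67170363; N(d2) = 0.34314097
C = 10.5700 * 1.00000000 * 0.67170363 - 11.1200 * 0.93426047 * 0.34314097 = 3.5350


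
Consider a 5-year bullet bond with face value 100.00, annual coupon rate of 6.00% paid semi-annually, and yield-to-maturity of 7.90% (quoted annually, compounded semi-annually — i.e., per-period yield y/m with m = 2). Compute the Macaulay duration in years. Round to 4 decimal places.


Answer: Macaulay duration = 4.3631 years

Derivation:
Coupon per period c = face * coupon_rate / m = 3.000000
Periods per year m = 2; per-period yield y/m = 0.039500
Number of cashflows N = 10
Cashflows (t years, CF_t, discount factor 1/(1+y/m)^(m*t), PV):
  t = 0.5000: CF_t = 3.000000, DF = 0.962001, PV = 2.886003
  t = 1.0000: CF_t = 3.000000, DF = 0.925446, PV = 2.776338
  t = 1.5000: CF_t = 3.000000, DF = 0.890280, PV = 2.670839
  t = 2.0000: CF_t = 3.000000, DF = 0.856450, PV = 2.569350
  t = 2.5000: CF_t = 3.000000, DF = 0.823906, PV = 2.471717
  t = 3.0000: CF_t = 3.000000, DF = 0.792598, PV = 2.377794
  t = 3.5000: CF_t = 3.000000, DF = 0.762480, PV = 2.287440
  t = 4.0000: CF_t = 3.000000, DF = 0.733507, PV = 2.200520
  t = 4.5000: CF_t = 3.000000, DF = 0.705634, PV = 2.116902
  t = 5.0000: CF_t = 103.000000, DF = 0.678821, PV = 69.918530
Price P = sum_t PV_t = 92.275434
Macaulay numerator sum_t t * PV_t:
  t * PV_t at t = 0.5000: 1.443001
  t * PV_t at t = 1.0000: 2.776338
  t * PV_t at t = 1.5000: 4.006259
  t * PV_t at t = 2.0000: 5.138700
  t * PV_t at t = 2.5000: 6.179293
  t * PV_t at t = 3.0000: 7.133383
  t * PV_t at t = 3.5000: 8.006042
  t * PV_t at t = 4.0000: 8.802080
  t * PV_t at t = 4.5000: 9.526060
  t * PV_t at t = 5.0000: 349.592649
Macaulay duration D = (sum_t t * PV_t) / P = 402.603805 / 92.275434 = 4.363066


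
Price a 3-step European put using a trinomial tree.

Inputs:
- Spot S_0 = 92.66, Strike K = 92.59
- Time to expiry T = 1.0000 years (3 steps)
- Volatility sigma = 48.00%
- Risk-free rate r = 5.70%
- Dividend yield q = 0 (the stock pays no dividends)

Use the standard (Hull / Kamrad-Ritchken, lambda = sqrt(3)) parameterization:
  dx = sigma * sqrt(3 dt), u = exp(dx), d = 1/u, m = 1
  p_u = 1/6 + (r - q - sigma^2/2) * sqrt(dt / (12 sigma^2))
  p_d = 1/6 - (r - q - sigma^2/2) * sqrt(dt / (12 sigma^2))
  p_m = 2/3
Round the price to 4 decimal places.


Answer: Price = V(0,0) = 13.0116

Derivation:
dt = T/N = 0.333333; dx = sigma*sqrt(3*dt) = 0.480000
u = exp(dx) = 1.616074; d = 1/u = 0.618783
p_u = 0.146458, p_m = 0.666667, p_d = 0.186875
Discount per step: exp(-r*dt) = 0.981179
Stock lattice S(k, j) with j the centered position index:
  k=0: S(0,+0) = 92.6600
  k=1: S(1,-1) = 57.3365; S(1,+0) = 92.6600; S(1,+1) = 149.7455
  k=2: S(2,-2) = 35.4789; S(2,-1) = 57.3365; S(2,+0) = 92.6600; S(2,+1) = 149.7455; S(2,+2) = 241.9998
  k=3: S(3,-3) = 21.9537; S(3,-2) = 35.4789; S(3,-1) = 57.3365; S(3,+0) = 92.6600; S(3,+1) = 149.7455; S(3,+2) = 241.9998; S(3,+3) = 391.0897
Terminal payoffs V(N, j) = max(K - S_T, 0):
  V(3,-3) = 70.636274; V(3,-2) = 57.111145; V(3,-1) = 35.253531; V(3,+0) = 0.000000; V(3,+1) = 0.000000; V(3,+2) = 0.000000; V(3,+3) = 0.000000
Backward induction: V(k, j) = exp(-r*dt) * [p_u * V(k+1, j+1) + p_m * V(k+1, j) + p_d * V(k+1, j-1)]
  V(2,-2) = exp(-r*dt) * [p_u*35.253531 + p_m*57.111145 + p_d*70.636274] = 55.375236
  V(2,-1) = exp(-r*dt) * [p_u*0.000000 + p_m*35.253531 + p_d*57.111145] = 33.531804
  V(2,+0) = exp(-r*dt) * [p_u*0.000000 + p_m*0.000000 + p_d*35.253531] = 6.464013
  V(2,+1) = exp(-r*dt) * [p_u*0.000000 + p_m*0.000000 + p_d*0.000000] = 0.000000
  V(2,+2) = exp(-r*dt) * [p_u*0.000000 + p_m*0.000000 + p_d*0.000000] = 0.000000
  V(1,-1) = exp(-r*dt) * [p_u*6.464013 + p_m*33.531804 + p_d*55.375236] = 33.016187
  V(1,+0) = exp(-r*dt) * [p_u*0.000000 + p_m*6.464013 + p_d*33.531804] = 10.376558
  V(1,+1) = exp(-r*dt) * [p_u*0.000000 + p_m*0.000000 + p_d*6.464013] = 1.185228
  V(0,+0) = exp(-r*dt) * [p_u*1.185228 + p_m*10.376558 + p_d*33.016187] = 13.011608


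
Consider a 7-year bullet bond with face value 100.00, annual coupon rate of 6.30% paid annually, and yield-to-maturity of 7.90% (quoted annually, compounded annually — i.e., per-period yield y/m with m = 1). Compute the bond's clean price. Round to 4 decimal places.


Answer: Price = 91.6412

Derivation:
Coupon per period c = face * coupon_rate / m = 6.300000
Periods per year m = 1; per-period yield y/m = 0.079000
Number of cashflows N = 7
Cashflows (t years, CF_t, discount factor 1/(1+y/m)^(m*t), PV):
  t = 1.0000: CF_t = 6.300000, DF = 0.926784, PV = 5.838740
  t = 2.0000: CF_t = 6.300000, DF = 0.858929, PV = 5.411251
  t = 3.0000: CF_t = 6.300000, DF = 0.796041, PV = 5.015061
  t = 4.0000: CF_t = 6.300000, DF = 0.737758, PV = 4.647879
  t = 5.0000: CF_t = 6.300000, DF = 0.683743, PV = 4.307580
  t = 6.0000: CF_t = 6.300000, DF = 0.633682, PV = 3.992196
  t = 7.0000: CF_t = 106.300000, DF = 0.587286, PV = 62.428536
Price P = sum_t PV_t = 91.641242


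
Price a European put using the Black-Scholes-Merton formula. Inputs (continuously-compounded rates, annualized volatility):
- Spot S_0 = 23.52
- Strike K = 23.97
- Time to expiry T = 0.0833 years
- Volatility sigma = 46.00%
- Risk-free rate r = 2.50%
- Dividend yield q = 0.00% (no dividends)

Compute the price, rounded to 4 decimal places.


Answer: Price = 1.4656

Derivation:
d1 = (ln(S/K) + (r - q + 0.5*sigma^2) * T) / (sigma * sqrt(T)) = -0.06068125
d2 = d1 - sigma * sqrt(T) = -0.19344525
exp(-rT) = 0.99791967; exp(-qT) = 1.00000000
P = K * exp(-rT) * N(-d2) - S_0 * exp(-qT) * N(-d1)
N(-d1) = 0.52419347; N(-d2) = 0.57669486
P = 23.9700 * 0.99791967 * 0.57669486 - 23.5200 * 1.00000000 * 0.52419347 = 1.4656


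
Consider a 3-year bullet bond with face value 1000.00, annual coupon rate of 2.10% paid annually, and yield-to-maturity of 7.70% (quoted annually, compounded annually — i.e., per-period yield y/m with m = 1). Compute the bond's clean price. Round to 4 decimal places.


Answer: Price = 854.8978

Derivation:
Coupon per period c = face * coupon_rate / m = 21.000000
Periods per year m = 1; per-period yield y/m = 0.077000
Number of cashflows N = 3
Cashflows (t years, CF_t, discount factor 1/(1+y/m)^(m*t), PV):
  t = 1.0000: CF_t = 21.000000, DF = 0.928505, PV = 19.498607
  t = 2.0000: CF_t = 21.000000, DF = 0.862122, PV = 18.104556
  t = 3.0000: CF_t = 1021.000000, DF = 0.800484, PV = 817.294605
Price P = sum_t PV_t = 854.897769


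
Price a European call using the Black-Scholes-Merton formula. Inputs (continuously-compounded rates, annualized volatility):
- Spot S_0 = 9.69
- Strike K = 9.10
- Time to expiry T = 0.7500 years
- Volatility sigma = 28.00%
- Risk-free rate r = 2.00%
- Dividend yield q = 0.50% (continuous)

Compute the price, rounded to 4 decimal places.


d1 = (ln(S/K) + (r - q + 0.5*sigma^2) * T) / (sigma * sqrt(T)) = 0.42670314
d2 = d1 - sigma * sqrt(T) = 0.18421603
exp(-rT) = 0.98511194; exp(-qT) = 0.99625702
C = S_0 * exp(-qT) * N(d1) - K * exp(-rT) * N(d2)
N(d1) = 0.66520222; N(d2) = 0.57307801
C = 9.6900 * 0.99625702 * 0.66520222 - 9.1000 * 0.98511194 * 0.57307801 = 1.2843

Answer: Price = 1.2843


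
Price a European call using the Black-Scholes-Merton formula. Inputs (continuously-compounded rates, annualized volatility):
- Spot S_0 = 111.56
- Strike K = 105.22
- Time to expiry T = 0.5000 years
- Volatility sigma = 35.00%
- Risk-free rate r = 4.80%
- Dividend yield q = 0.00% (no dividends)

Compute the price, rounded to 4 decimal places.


Answer: Price = 15.5468

Derivation:
d1 = (ln(S/K) + (r - q + 0.5*sigma^2) * T) / (sigma * sqrt(T)) = 0.45713106
d2 = d1 - sigma * sqrt(T) = 0.20964369
exp(-rT) = 0.97628571; exp(-qT) = 1.00000000
C = S_0 * exp(-qT) * N(d1) - K * exp(-rT) * N(d2)
N(d1) = 0.67621158; N(d2) = 0.58302711
C = 111.5600 * 1.00000000 * 0.67621158 - 105.2200 * 0.97628571 * 0.58302711 = 15.5468


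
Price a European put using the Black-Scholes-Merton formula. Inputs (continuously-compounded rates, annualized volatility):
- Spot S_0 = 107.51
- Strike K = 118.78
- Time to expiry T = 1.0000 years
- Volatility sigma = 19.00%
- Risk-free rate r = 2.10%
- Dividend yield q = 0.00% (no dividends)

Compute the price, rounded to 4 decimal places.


Answer: Price = 13.5844

Derivation:
d1 = (ln(S/K) + (r - q + 0.5*sigma^2) * T) / (sigma * sqrt(T)) = -0.31915356
d2 = d1 - sigma * sqrt(T) = -0.50915356
exp(-rT) = 0.97921896; exp(-qT) = 1.00000000
P = K * exp(-rT) * N(-d2) - S_0 * exp(-qT) * N(-d1)
N(-d1) = 0.62519496; N(-d2) = 0.69467770
P = 118.7800 * 0.97921896 * 0.69467770 - 107.5100 * 1.00000000 * 0.62519496 = 13.5844


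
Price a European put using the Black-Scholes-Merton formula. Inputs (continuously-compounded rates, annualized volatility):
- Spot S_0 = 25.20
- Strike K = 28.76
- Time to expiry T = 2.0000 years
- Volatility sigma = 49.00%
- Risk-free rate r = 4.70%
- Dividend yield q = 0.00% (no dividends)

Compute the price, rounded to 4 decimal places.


Answer: Price = 7.4625

Derivation:
d1 = (ln(S/K) + (r - q + 0.5*sigma^2) * T) / (sigma * sqrt(T)) = 0.29144122
d2 = d1 - sigma * sqrt(T) = -0.40152343
exp(-rT) = 0.91028276; exp(-qT) = 1.00000000
P = K * exp(-rT) * N(-d2) - S_0 * exp(-qT) * N(-d1)
N(-d1) = 0.38535695; N(-d2) = 0.65598260
P = 28.7600 * 0.91028276 * 0.65598260 - 25.2000 * 1.00000000 * 0.38535695 = 7.4625


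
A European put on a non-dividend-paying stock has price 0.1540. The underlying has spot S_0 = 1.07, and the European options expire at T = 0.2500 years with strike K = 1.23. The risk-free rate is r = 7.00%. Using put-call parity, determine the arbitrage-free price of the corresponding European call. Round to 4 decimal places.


Put-call parity: C - P = S_0 * exp(-qT) - K * exp(-rT).
S_0 * exp(-qT) = 1.0700 * 1.00000000 = 1.07000000
K * exp(-rT) = 1.2300 * 0.98265224 = 1.20866225
C = P + S*exp(-qT) - K*exp(-rT)
C = 0.1540 + 1.07000000 - 1.20866225 = 0.0153

Answer: Call price = 0.0153


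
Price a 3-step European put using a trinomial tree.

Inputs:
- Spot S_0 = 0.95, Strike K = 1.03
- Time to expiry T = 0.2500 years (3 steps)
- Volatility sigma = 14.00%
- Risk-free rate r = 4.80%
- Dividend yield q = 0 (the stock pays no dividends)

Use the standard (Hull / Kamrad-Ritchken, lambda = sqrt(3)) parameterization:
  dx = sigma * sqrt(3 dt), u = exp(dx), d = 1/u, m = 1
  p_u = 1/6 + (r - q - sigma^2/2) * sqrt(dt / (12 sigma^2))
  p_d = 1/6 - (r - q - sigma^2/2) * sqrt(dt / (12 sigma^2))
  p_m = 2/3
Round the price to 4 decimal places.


dt = T/N = 0.083333; dx = sigma*sqrt(3*dt) = 0.070000
u = exp(dx) = 1.072508; d = 1/u = 0.932394
p_u = 0.189405, p_m = 0.666667, p_d = 0.143929
Discount per step: exp(-r*dt) = 0.996008
Stock lattice S(k, j) with j the centered position index:
  k=0: S(0,+0) = 0.9500
  k=1: S(1,-1) = 0.8858; S(1,+0) = 0.9500; S(1,+1) = 1.0189
  k=2: S(2,-2) = 0.8259; S(2,-1) = 0.8858; S(2,+0) = 0.9500; S(2,+1) = 1.0189; S(2,+2) = 1.0928
  k=3: S(3,-3) = 0.7701; S(3,-2) = 0.8259; S(3,-1) = 0.8858; S(3,+0) = 0.9500; S(3,+1) = 1.0189; S(3,+2) = 1.0928; S(3,+3) = 1.1720
Terminal payoffs V(N, j) = max(K - S_T, 0):
  V(3,-3) = 0.259945; V(3,-2) = 0.204110; V(3,-1) = 0.144226; V(3,+0) = 0.080000; V(3,+1) = 0.011117; V(3,+2) = 0.000000; V(3,+3) = 0.000000
Backward induction: V(k, j) = exp(-r*dt) * [p_u * V(k+1, j+1) + p_m * V(k+1, j) + p_d * V(k+1, j-1)]
  V(2,-2) = exp(-r*dt) * [p_u*0.144226 + p_m*0.204110 + p_d*0.259945] = 0.200002
  V(2,-1) = exp(-r*dt) * [p_u*0.080000 + p_m*0.144226 + p_d*0.204110] = 0.140119
  V(2,+0) = exp(-r*dt) * [p_u*0.011117 + p_m*0.080000 + p_d*0.144226] = 0.075893
  V(2,+1) = exp(-r*dt) * [p_u*0.000000 + p_m*0.011117 + p_d*0.080000] = 0.018850
  V(2,+2) = exp(-r*dt) * [p_u*0.000000 + p_m*0.000000 + p_d*0.011117] = 0.001594
  V(1,-1) = exp(-r*dt) * [p_u*0.075893 + p_m*0.140119 + p_d*0.200002] = 0.136028
  V(1,+0) = exp(-r*dt) * [p_u*0.018850 + p_m*0.075893 + p_d*0.140119] = 0.074036
  V(1,+1) = exp(-r*dt) * [p_u*0.001594 + p_m*0.018850 + p_d*0.075893] = 0.023697
  V(0,+0) = exp(-r*dt) * [p_u*0.023697 + p_m*0.074036 + p_d*0.136028] = 0.073131

Answer: Price = V(0,0) = 0.0731


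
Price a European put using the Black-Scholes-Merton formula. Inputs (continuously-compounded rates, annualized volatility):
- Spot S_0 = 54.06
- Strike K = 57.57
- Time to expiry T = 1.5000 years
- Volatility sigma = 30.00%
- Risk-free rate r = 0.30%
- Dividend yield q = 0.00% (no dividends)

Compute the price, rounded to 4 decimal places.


d1 = (ln(S/K) + (r - q + 0.5*sigma^2) * T) / (sigma * sqrt(T)) = 0.02474785
d2 = d1 - sigma * sqrt(T) = -0.34267561
exp(-rT) = 0.99551011; exp(-qT) = 1.00000000
P = K * exp(-rT) * N(-d2) - S_0 * exp(-qT) * N(-d1)
N(-d1) = 0.49012804; N(-d2) = 0.63407874
P = 57.5700 * 0.99551011 * 0.63407874 - 54.0600 * 1.00000000 * 0.49012804 = 9.8437

Answer: Price = 9.8437


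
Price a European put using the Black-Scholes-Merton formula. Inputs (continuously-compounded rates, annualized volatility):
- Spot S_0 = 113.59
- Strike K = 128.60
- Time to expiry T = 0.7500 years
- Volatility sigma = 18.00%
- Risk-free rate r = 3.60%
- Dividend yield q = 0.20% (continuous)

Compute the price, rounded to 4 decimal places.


Answer: Price = 14.7197

Derivation:
d1 = (ln(S/K) + (r - q + 0.5*sigma^2) * T) / (sigma * sqrt(T)) = -0.55464974
d2 = d1 - sigma * sqrt(T) = -0.71053431
exp(-rT) = 0.97336124; exp(-qT) = 0.99850112
P = K * exp(-rT) * N(-d2) - S_0 * exp(-qT) * N(-d1)
N(-d1) = 0.71043287; N(-d2) = 0.76131357
P = 128.6000 * 0.97336124 * 0.76131357 - 113.5900 * 0.99850112 * 0.71043287 = 14.7197


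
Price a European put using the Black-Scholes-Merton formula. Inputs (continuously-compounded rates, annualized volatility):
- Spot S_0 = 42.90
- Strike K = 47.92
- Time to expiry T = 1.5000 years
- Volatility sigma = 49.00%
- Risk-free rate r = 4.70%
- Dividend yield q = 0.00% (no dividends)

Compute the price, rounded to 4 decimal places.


Answer: Price = 11.2276

Derivation:
d1 = (ln(S/K) + (r - q + 0.5*sigma^2) * T) / (sigma * sqrt(T)) = 0.23314122
d2 = d1 - sigma * sqrt(T) = -0.36698377
exp(-rT) = 0.93192774; exp(-qT) = 1.00000000
P = K * exp(-rT) * N(-d2) - S_0 * exp(-qT) * N(-d1)
N(-d1) = 0.40782587; N(-d2) = 0.64318444
P = 47.9200 * 0.93192774 * 0.64318444 - 42.9000 * 1.00000000 * 0.40782587 = 11.2276


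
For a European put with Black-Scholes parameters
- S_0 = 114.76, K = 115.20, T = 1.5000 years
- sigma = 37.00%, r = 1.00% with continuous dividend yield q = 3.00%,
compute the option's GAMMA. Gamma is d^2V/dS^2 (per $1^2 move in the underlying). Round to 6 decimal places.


Answer: Gamma = 0.007250

Derivation:
d1 = 0.1519306889; d2 = -0.3012249135
phi(d1) = 0.3943643699; exp(-qT) = 0.9559974818; exp(-rT) = 0.9851119396
Gamma = exp(-qT) * phi(d1) / (S * sigma * sqrt(T)) = 0.9559974818 * 0.3943643699 / (114.7600 * 0.3700 * 1.2247448714) = 0.007250


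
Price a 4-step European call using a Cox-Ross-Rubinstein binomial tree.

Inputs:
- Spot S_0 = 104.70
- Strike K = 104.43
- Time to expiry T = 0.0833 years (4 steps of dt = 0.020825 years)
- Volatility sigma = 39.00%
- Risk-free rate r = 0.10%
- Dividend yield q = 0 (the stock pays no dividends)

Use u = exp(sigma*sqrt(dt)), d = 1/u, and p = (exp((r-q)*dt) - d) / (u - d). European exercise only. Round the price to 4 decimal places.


Answer: Price = V(0,0) = 4.6012

Derivation:
dt = T/N = 0.020825
u = exp(sigma*sqrt(dt)) = 1.057894; d = 1/u = 0.945274
p = (exp((r-q)*dt) - d) / (u - d) = 0.486119
Discount per step: exp(-r*dt) = 0.999979
Stock lattice S(k, i) with i counting down-moves:
  k=0: S(0,0) = 104.7000
  k=1: S(1,0) = 110.7615; S(1,1) = 98.9702
  k=2: S(2,0) = 117.1740; S(2,1) = 104.7000; S(2,2) = 93.5540
  k=3: S(3,0) = 123.9577; S(3,1) = 110.7615; S(3,2) = 98.9702; S(3,3) = 88.4341
  k=4: S(4,0) = 131.1341; S(4,1) = 117.1740; S(4,2) = 104.7000; S(4,3) = 93.5540; S(4,4) = 83.5945
Terminal payoffs V(N, i) = max(S_T - K, 0):
  V(4,0) = 26.704129; V(4,1) = 12.743987; V(4,2) = 0.270000; V(4,3) = 0.000000; V(4,4) = 0.000000
Backward induction: V(k, i) = exp(-r*dt) * [p * V(k+1, i) + (1-p) * V(k+1, i+1)].
  V(3,0) = exp(-r*dt) * [p*26.704129 + (1-p)*12.743987] = 19.529864
  V(3,1) = exp(-r*dt) * [p*12.743987 + (1-p)*0.270000] = 6.333704
  V(3,2) = exp(-r*dt) * [p*0.270000 + (1-p)*0.000000] = 0.131249
  V(3,3) = exp(-r*dt) * [p*0.000000 + (1-p)*0.000000] = 0.000000
  V(2,0) = exp(-r*dt) * [p*19.529864 + (1-p)*6.333704] = 12.748337
  V(2,1) = exp(-r*dt) * [p*6.333704 + (1-p)*0.131249] = 3.146312
  V(2,2) = exp(-r*dt) * [p*0.131249 + (1-p)*0.000000] = 0.063801
  V(1,0) = exp(-r*dt) * [p*12.748337 + (1-p)*3.146312] = 7.813872
  V(1,1) = exp(-r*dt) * [p*3.146312 + (1-p)*0.063801] = 1.562234
  V(0,0) = exp(-r*dt) * [p*7.813872 + (1-p)*1.562234] = 4.601175


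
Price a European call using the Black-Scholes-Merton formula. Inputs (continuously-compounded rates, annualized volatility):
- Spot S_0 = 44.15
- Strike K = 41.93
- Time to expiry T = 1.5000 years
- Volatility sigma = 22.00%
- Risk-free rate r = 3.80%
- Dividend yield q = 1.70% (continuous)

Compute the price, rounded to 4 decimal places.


Answer: Price = 6.3518

Derivation:
d1 = (ln(S/K) + (r - q + 0.5*sigma^2) * T) / (sigma * sqrt(T)) = 0.44310292
d2 = d1 - sigma * sqrt(T) = 0.17365905
exp(-rT) = 0.94459407; exp(-qT) = 0.97482238
C = S_0 * exp(-qT) * N(d1) - K * exp(-rT) * N(d2)
N(d1) = 0.67115435; N(d2) = 0.56893329
C = 44.1500 * 0.97482238 * 0.67115435 - 41.9300 * 0.94459407 * 0.56893329 = 6.3518


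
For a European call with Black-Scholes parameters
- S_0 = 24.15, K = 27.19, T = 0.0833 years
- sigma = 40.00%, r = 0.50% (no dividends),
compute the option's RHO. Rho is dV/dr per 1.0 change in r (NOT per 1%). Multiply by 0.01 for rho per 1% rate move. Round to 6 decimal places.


d1 = -0.9656761940; d2 = -1.0811231515
phi(d1) = 0.2502727917; exp(-qT) = 1.0000000000; exp(-rT) = 0.9995835867
N(d2) = 0.1398211681
Rho = K*T*exp(-rT)*N(d2) = 27.1900 * 0.0833 * 0.9995835867 * 0.1398211681 = 0.316553

Answer: Rho = 0.316553


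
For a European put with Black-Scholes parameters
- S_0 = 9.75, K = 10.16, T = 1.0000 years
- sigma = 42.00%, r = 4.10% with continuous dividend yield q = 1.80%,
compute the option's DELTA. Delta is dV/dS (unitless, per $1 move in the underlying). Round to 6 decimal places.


Answer: Delta = -0.426069

Derivation:
d1 = 0.1666877211; d2 = -0.2533122789
phi(d1) = 0.3934383354; exp(-qT) = 0.9821610324; exp(-rT) = 0.9598291299
N(-d1) = 0.4338078838
Delta = -exp(-qT) * N(-d1) = -0.9821610324 * 0.4338078838 = -0.426069


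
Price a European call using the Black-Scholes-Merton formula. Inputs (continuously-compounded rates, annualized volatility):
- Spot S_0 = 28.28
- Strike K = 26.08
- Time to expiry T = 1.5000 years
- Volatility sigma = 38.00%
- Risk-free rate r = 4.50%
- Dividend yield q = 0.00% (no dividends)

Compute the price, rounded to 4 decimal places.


d1 = (ln(S/K) + (r - q + 0.5*sigma^2) * T) / (sigma * sqrt(T)) = 0.55174994
d2 = d1 - sigma * sqrt(T) = 0.08634689
exp(-rT) = 0.93472772; exp(-qT) = 1.00000000
C = S_0 * exp(-qT) * N(d1) - K * exp(-rT) * N(d2)
N(d1) = 0.70944015; N(d2) = 0.53440467
C = 28.2800 * 1.00000000 * 0.70944015 - 26.0800 * 0.93472772 * 0.53440467 = 7.0354

Answer: Price = 7.0354


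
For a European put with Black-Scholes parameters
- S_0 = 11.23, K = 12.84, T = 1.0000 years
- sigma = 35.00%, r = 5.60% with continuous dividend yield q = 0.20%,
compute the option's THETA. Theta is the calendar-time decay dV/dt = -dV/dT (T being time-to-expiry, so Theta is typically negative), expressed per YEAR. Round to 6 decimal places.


Answer: Theta = -0.346536

Derivation:
d1 = -0.0535043700; d2 = -0.4035043700
phi(d1) = 0.3983716593; exp(-qT) = 0.9980019987; exp(-rT) = 0.9455391359
Theta = -S*exp(-qT)*phi(d1)*sigma/(2*sqrt(T)) + r*K*exp(-rT)*N(-d2) - q*S*exp(-qT)*N(-d1)
N(-d1) = 0.5213349756; N(-d2) = 0.6567113897; sqrt(T) = 1.0000000000
Term 1 = -11.2300 * 0.9980019987 * 0.3983716593 * 0.3500 / (2 * 1.0000000000) = -0.7813356684
Term 2 = 0.0560 * 12.8400 * 0.9455391359 * 0.6567113897 = 0.4464852419
Term 3 = -0.0020 * 11.2300 * 0.9980019987 * 0.5213349756 = -0.0116857886
Theta = -0.7813356684 + (0.4464852419) + (-0.0116857886) = -0.346536


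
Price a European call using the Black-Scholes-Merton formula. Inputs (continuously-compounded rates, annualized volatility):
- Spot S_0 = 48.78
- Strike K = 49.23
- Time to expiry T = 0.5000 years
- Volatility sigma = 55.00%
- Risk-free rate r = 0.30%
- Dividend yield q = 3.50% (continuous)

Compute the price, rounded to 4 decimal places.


Answer: Price = 6.8889

Derivation:
d1 = (ln(S/K) + (r - q + 0.5*sigma^2) * T) / (sigma * sqrt(T)) = 0.12970189
d2 = d1 - sigma * sqrt(T) = -0.25920684
exp(-rT) = 0.99850112; exp(-qT) = 0.98265224
C = S_0 * exp(-qT) * N(d1) - K * exp(-rT) * N(d2)
N(d1) = 0.55159886; N(d2) = 0.39773783
C = 48.7800 * 0.98265224 * 0.55159886 - 49.2300 * 0.99850112 * 0.39773783 = 6.8889


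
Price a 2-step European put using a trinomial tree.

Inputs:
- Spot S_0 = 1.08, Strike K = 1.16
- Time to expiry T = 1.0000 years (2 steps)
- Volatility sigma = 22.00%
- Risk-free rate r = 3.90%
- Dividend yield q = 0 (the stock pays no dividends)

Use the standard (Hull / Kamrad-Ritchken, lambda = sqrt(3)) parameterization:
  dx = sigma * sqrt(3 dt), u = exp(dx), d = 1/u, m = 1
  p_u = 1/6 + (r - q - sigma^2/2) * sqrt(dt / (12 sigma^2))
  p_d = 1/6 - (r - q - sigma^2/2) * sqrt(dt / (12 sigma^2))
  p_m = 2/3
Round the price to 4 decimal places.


dt = T/N = 0.500000; dx = sigma*sqrt(3*dt) = 0.269444
u = exp(dx) = 1.309236; d = 1/u = 0.763804
p_u = 0.180399, p_m = 0.666667, p_d = 0.152935
Discount per step: exp(-r*dt) = 0.980689
Stock lattice S(k, j) with j the centered position index:
  k=0: S(0,+0) = 1.0800
  k=1: S(1,-1) = 0.8249; S(1,+0) = 1.0800; S(1,+1) = 1.4140
  k=2: S(2,-2) = 0.6301; S(2,-1) = 0.8249; S(2,+0) = 1.0800; S(2,+1) = 1.4140; S(2,+2) = 1.8512
Terminal payoffs V(N, j) = max(K - S_T, 0):
  V(2,-2) = 0.529931; V(2,-1) = 0.335092; V(2,+0) = 0.080000; V(2,+1) = 0.000000; V(2,+2) = 0.000000
Backward induction: V(k, j) = exp(-r*dt) * [p_u * V(k+1, j+1) + p_m * V(k+1, j) + p_d * V(k+1, j-1)]
  V(1,-1) = exp(-r*dt) * [p_u*0.080000 + p_m*0.335092 + p_d*0.529931] = 0.312713
  V(1,+0) = exp(-r*dt) * [p_u*0.000000 + p_m*0.080000 + p_d*0.335092] = 0.102561
  V(1,+1) = exp(-r*dt) * [p_u*0.000000 + p_m*0.000000 + p_d*0.080000] = 0.011999
  V(0,+0) = exp(-r*dt) * [p_u*0.011999 + p_m*0.102561 + p_d*0.312713] = 0.116077

Answer: Price = V(0,0) = 0.1161


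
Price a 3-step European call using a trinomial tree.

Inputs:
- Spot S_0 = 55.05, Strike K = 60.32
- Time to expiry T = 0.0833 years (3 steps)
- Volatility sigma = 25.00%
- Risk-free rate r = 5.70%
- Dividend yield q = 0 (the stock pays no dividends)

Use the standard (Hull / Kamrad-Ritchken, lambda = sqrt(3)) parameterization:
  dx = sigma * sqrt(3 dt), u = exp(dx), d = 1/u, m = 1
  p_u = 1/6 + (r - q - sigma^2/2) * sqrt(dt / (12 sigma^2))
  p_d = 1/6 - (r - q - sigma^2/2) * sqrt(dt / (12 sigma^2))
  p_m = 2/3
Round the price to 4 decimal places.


Answer: Price = V(0,0) = 0.2325

Derivation:
dt = T/N = 0.027767; dx = sigma*sqrt(3*dt) = 0.072154
u = exp(dx) = 1.074821; d = 1/u = 0.930387
p_u = 0.171621, p_m = 0.666667, p_d = 0.161712
Discount per step: exp(-r*dt) = 0.998419
Stock lattice S(k, j) with j the centered position index:
  k=0: S(0,+0) = 55.0500
  k=1: S(1,-1) = 51.2178; S(1,+0) = 55.0500; S(1,+1) = 59.1689
  k=2: S(2,-2) = 47.6524; S(2,-1) = 51.2178; S(2,+0) = 55.0500; S(2,+1) = 59.1689; S(2,+2) = 63.5960
  k=3: S(3,-3) = 44.3352; S(3,-2) = 47.6524; S(3,-1) = 51.2178; S(3,+0) = 55.0500; S(3,+1) = 59.1689; S(3,+2) = 63.5960; S(3,+3) = 68.3543
Terminal payoffs V(N, j) = max(S_T - K, 0):
  V(3,-3) = 0.000000; V(3,-2) = 0.000000; V(3,-1) = 0.000000; V(3,+0) = 0.000000; V(3,+1) = 0.000000; V(3,+2) = 3.275999; V(3,+3) = 8.034330
Backward induction: V(k, j) = exp(-r*dt) * [p_u * V(k+1, j+1) + p_m * V(k+1, j) + p_d * V(k+1, j-1)]
  V(2,-2) = exp(-r*dt) * [p_u*0.000000 + p_m*0.000000 + p_d*0.000000] = 0.000000
  V(2,-1) = exp(-r*dt) * [p_u*0.000000 + p_m*0.000000 + p_d*0.000000] = 0.000000
  V(2,+0) = exp(-r*dt) * [p_u*0.000000 + p_m*0.000000 + p_d*0.000000] = 0.000000
  V(2,+1) = exp(-r*dt) * [p_u*3.275999 + p_m*0.000000 + p_d*0.000000] = 0.561342
  V(2,+2) = exp(-r*dt) * [p_u*8.034330 + p_m*3.275999 + p_d*0.000000] = 3.557227
  V(1,-1) = exp(-r*dt) * [p_u*0.000000 + p_m*0.000000 + p_d*0.000000] = 0.000000
  V(1,+0) = exp(-r*dt) * [p_u*0.561342 + p_m*0.000000 + p_d*0.000000] = 0.096186
  V(1,+1) = exp(-r*dt) * [p_u*3.557227 + p_m*0.561342 + p_d*0.000000] = 0.983166
  V(0,+0) = exp(-r*dt) * [p_u*0.983166 + p_m*0.096186 + p_d*0.000000] = 0.232488


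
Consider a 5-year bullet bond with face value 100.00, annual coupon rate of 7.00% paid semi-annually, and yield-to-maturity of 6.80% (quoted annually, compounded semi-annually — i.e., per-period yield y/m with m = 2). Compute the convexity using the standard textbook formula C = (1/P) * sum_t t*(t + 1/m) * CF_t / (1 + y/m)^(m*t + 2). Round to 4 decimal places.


Answer: Convexity = 21.0216

Derivation:
Coupon per period c = face * coupon_rate / m = 3.500000
Periods per year m = 2; per-period yield y/m = 0.034000
Number of cashflows N = 10
Cashflows (t years, CF_t, discount factor 1/(1+y/m)^(m*t), PV):
  t = 0.5000: CF_t = 3.500000, DF = 0.967118, PV = 3.384913
  t = 1.0000: CF_t = 3.500000, DF = 0.935317, PV = 3.273610
  t = 1.5000: CF_t = 3.500000, DF = 0.904562, PV = 3.165967
  t = 2.0000: CF_t = 3.500000, DF = 0.874818, PV = 3.061864
  t = 2.5000: CF_t = 3.500000, DF = 0.846052, PV = 2.961184
  t = 3.0000: CF_t = 3.500000, DF = 0.818233, PV = 2.863814
  t = 3.5000: CF_t = 3.500000, DF = 0.791327, PV = 2.769646
  t = 4.0000: CF_t = 3.500000, DF = 0.765307, PV = 2.678575
  t = 4.5000: CF_t = 3.500000, DF = 0.740142, PV = 2.590498
  t = 5.0000: CF_t = 103.500000, DF = 0.715805, PV = 74.085798
Price P = sum_t PV_t = 100.835868
Convexity numerator sum_t t*(t + 1/m) * CF_t / (1+y/m)^(m*t + 2):
  t = 0.5000: term = 1.582984
  t = 1.0000: term = 4.592796
  t = 1.5000: term = 8.883551
  t = 2.0000: term = 14.319070
  t = 2.5000: term = 20.772345
  t = 3.0000: term = 28.125033
  t = 3.5000: term = 36.266967
  t = 4.0000: term = 45.095703
  t = 4.5000: term = 54.516082
  t = 5.0000: term = 1905.577334
Convexity = (1/P) * sum = 2119.731865 / 100.835868 = 21.021606


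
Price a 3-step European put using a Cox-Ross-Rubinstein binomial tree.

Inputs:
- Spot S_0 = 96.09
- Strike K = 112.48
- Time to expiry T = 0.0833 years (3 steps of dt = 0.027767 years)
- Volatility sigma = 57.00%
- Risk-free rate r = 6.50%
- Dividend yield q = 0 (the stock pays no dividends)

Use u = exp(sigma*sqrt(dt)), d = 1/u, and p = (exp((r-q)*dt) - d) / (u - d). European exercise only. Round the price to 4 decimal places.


Answer: Price = V(0,0) = 17.5258

Derivation:
dt = T/N = 0.027767
u = exp(sigma*sqrt(dt)) = 1.099638; d = 1/u = 0.909390
p = (exp((r-q)*dt) - d) / (u - d) = 0.485768
Discount per step: exp(-r*dt) = 0.998197
Stock lattice S(k, i) with i counting down-moves:
  k=0: S(0,0) = 96.0900
  k=1: S(1,0) = 105.6642; S(1,1) = 87.3833
  k=2: S(2,0) = 116.1924; S(2,1) = 96.0900; S(2,2) = 79.4655
  k=3: S(3,0) = 127.7695; S(3,1) = 105.6642; S(3,2) = 87.3833; S(3,3) = 72.2652
Terminal payoffs V(N, i) = max(K - S_T, 0):
  V(3,0) = 0.000000; V(3,1) = 6.815788; V(3,2) = 25.096694; V(3,3) = 40.214831
Backward induction: V(k, i) = exp(-r*dt) * [p * V(k+1, i) + (1-p) * V(k+1, i+1)].
  V(2,0) = exp(-r*dt) * [p*0.000000 + (1-p)*6.815788] = 3.498577
  V(2,1) = exp(-r*dt) * [p*6.815788 + (1-p)*25.096694] = 16.187175
  V(2,2) = exp(-r*dt) * [p*25.096694 + (1-p)*40.214831] = 32.811652
  V(1,0) = exp(-r*dt) * [p*3.498577 + (1-p)*16.187175] = 10.005387
  V(1,1) = exp(-r*dt) * [p*16.187175 + (1-p)*32.811652] = 24.691411
  V(0,0) = exp(-r*dt) * [p*10.005387 + (1-p)*24.691411] = 17.525752


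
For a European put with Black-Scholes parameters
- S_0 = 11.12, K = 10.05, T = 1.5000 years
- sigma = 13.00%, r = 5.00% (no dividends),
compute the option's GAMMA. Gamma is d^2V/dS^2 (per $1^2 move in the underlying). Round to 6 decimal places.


Answer: Gamma = 0.111513

Derivation:
d1 = 1.1861035697; d2 = 1.0268867365
phi(d1) = 0.1974323328; exp(-qT) = 1.0000000000; exp(-rT) = 0.9277434863
Gamma = exp(-qT) * phi(d1) / (S * sigma * sqrt(T)) = 1.0000000000 * 0.1974323328 / (11.1200 * 0.1300 * 1.2247448714) = 0.111513


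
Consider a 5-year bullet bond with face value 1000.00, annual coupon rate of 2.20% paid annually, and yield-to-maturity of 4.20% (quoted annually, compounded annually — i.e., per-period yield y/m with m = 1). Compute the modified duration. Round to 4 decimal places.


Coupon per period c = face * coupon_rate / m = 22.000000
Periods per year m = 1; per-period yield y/m = 0.042000
Number of cashflows N = 5
Cashflows (t years, CF_t, discount factor 1/(1+y/m)^(m*t), PV):
  t = 1.0000: CF_t = 22.000000, DF = 0.959693, PV = 21.113244
  t = 2.0000: CF_t = 22.000000, DF = 0.921010, PV = 20.262230
  t = 3.0000: CF_t = 22.000000, DF = 0.883887, PV = 19.445518
  t = 4.0000: CF_t = 22.000000, DF = 0.848260, PV = 18.661726
  t = 5.0000: CF_t = 1022.000000, DF = 0.814069, PV = 831.978879
Price P = sum_t PV_t = 911.461597
First compute Macaulay numerator sum_t t * PV_t:
  t * PV_t at t = 1.0000: 21.113244
  t * PV_t at t = 2.0000: 40.524460
  t * PV_t at t = 3.0000: 58.336555
  t * PV_t at t = 4.0000: 74.646903
  t * PV_t at t = 5.0000: 4159.894393
Macaulay duration D = 4354.515555 / 911.461597 = 4.777509
Modified duration = D / (1 + y/m) = 4.777509 / (1 + 0.042000) = 4.584941

Answer: Modified duration = 4.5849


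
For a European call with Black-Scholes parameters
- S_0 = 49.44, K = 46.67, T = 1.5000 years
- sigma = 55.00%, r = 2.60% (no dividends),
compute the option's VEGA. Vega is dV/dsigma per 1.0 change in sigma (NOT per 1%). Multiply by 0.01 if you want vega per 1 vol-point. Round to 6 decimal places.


d1 = 0.4802978092; d2 = -0.1933118701
phi(d1) = 0.3554816936; exp(-qT) = 1.0000000000; exp(-rT) = 0.9617507091
Vega = S * exp(-qT) * phi(d1) * sqrt(T) = 49.4400 * 1.0000000000 * 0.3554816936 * 1.2247448714 = 21.524909

Answer: Vega = 21.524909


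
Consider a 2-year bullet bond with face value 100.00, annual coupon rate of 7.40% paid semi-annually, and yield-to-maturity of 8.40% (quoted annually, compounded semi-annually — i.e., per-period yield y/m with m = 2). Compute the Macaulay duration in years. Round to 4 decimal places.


Coupon per period c = face * coupon_rate / m = 3.700000
Periods per year m = 2; per-period yield y/m = 0.042000
Number of cashflows N = 4
Cashflows (t years, CF_t, discount factor 1/(1+y/m)^(m*t), PV):
  t = 0.5000: CF_t = 3.700000, DF = 0.959693, PV = 3.550864
  t = 1.0000: CF_t = 3.700000, DF = 0.921010, PV = 3.407739
  t = 1.5000: CF_t = 3.700000, DF = 0.883887, PV = 3.270383
  t = 2.0000: CF_t = 103.700000, DF = 0.848260, PV = 87.964590
Price P = sum_t PV_t = 98.193575
Macaulay numerator sum_t t * PV_t:
  t * PV_t at t = 0.5000: 1.775432
  t * PV_t at t = 1.0000: 3.407739
  t * PV_t at t = 1.5000: 4.905574
  t * PV_t at t = 2.0000: 175.929179
Macaulay duration D = (sum_t t * PV_t) / P = 186.017924 / 98.193575 = 1.894400

Answer: Macaulay duration = 1.8944 years


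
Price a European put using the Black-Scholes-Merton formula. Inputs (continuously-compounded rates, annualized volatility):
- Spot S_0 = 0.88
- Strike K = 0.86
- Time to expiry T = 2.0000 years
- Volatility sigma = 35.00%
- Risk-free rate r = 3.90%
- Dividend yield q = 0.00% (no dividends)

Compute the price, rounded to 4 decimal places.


Answer: Price = 0.1248

Derivation:
d1 = (ln(S/K) + (r - q + 0.5*sigma^2) * T) / (sigma * sqrt(T)) = 0.45151701
d2 = d1 - sigma * sqrt(T) = -0.04345774
exp(-rT) = 0.92496443; exp(-qT) = 1.00000000
P = K * exp(-rT) * N(-d2) - S_0 * exp(-qT) * N(-d1)
N(-d1) = 0.32580848; N(-d2) = 0.51733167
P = 0.8600 * 0.92496443 * 0.51733167 - 0.8800 * 1.00000000 * 0.32580848 = 0.1248


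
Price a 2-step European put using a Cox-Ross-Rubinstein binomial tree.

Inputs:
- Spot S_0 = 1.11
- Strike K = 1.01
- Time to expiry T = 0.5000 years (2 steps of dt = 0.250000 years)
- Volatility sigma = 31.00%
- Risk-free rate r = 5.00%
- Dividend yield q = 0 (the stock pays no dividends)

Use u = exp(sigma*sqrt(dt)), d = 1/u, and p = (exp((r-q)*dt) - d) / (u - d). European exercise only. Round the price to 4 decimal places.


Answer: Price = V(0,0) = 0.0474

Derivation:
dt = T/N = 0.250000
u = exp(sigma*sqrt(dt)) = 1.167658; d = 1/u = 0.856415
p = (exp((r-q)*dt) - d) / (u - d) = 0.501741
Discount per step: exp(-r*dt) = 0.987578
Stock lattice S(k, i) with i counting down-moves:
  k=0: S(0,0) = 1.1100
  k=1: S(1,0) = 1.2961; S(1,1) = 0.9506
  k=2: S(2,0) = 1.5134; S(2,1) = 1.1100; S(2,2) = 0.8141
Terminal payoffs V(N, i) = max(K - S_T, 0):
  V(2,0) = 0.000000; V(2,1) = 0.000000; V(2,2) = 0.195874
Backward induction: V(k, i) = exp(-r*dt) * [p * V(k+1, i) + (1-p) * V(k+1, i+1)].
  V(1,0) = exp(-r*dt) * [p*0.000000 + (1-p)*0.000000] = 0.000000
  V(1,1) = exp(-r*dt) * [p*0.000000 + (1-p)*0.195874] = 0.096384
  V(0,0) = exp(-r*dt) * [p*0.000000 + (1-p)*0.096384] = 0.047427


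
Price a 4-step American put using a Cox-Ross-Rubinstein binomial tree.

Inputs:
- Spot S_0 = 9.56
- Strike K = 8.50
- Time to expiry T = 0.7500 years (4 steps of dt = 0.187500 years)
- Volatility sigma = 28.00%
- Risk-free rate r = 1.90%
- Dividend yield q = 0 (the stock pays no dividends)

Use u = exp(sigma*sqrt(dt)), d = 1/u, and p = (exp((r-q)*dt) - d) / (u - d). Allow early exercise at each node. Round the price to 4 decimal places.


Answer: Price = V(0,0) = 0.4476

Derivation:
dt = T/N = 0.187500
u = exp(sigma*sqrt(dt)) = 1.128900; d = 1/u = 0.885818
p = (exp((r-q)*dt) - d) / (u - d) = 0.484408
Discount per step: exp(-r*dt) = 0.996444
Stock lattice S(k, i) with i counting down-moves:
  k=0: S(0,0) = 9.5600
  k=1: S(1,0) = 10.7923; S(1,1) = 8.4684
  k=2: S(2,0) = 12.1834; S(2,1) = 9.5600; S(2,2) = 7.5015
  k=3: S(3,0) = 13.7538; S(3,1) = 10.7923; S(3,2) = 8.4684; S(3,3) = 6.6449
  k=4: S(4,0) = 15.5267; S(4,1) = 12.1834; S(4,2) = 9.5600; S(4,3) = 7.5015; S(4,4) = 5.8862
Terminal payoffs V(N, i) = max(K - S_T, 0):
  V(4,0) = 0.000000; V(4,1) = 0.000000; V(4,2) = 0.000000; V(4,3) = 0.998518; V(4,4) = 2.613783
Backward induction: V(k, i) = exp(-r*dt) * [p * V(k+1, i) + (1-p) * V(k+1, i+1)]; then take max(V_cont, immediate exercise) for American.
  V(3,0) = exp(-r*dt) * [p*0.000000 + (1-p)*0.000000] = 0.000000; exercise = 0.000000; V(3,0) = max -> 0.000000
  V(3,1) = exp(-r*dt) * [p*0.000000 + (1-p)*0.000000] = 0.000000; exercise = 0.000000; V(3,1) = max -> 0.000000
  V(3,2) = exp(-r*dt) * [p*0.000000 + (1-p)*0.998518] = 0.512997; exercise = 0.031578; V(3,2) = max -> 0.512997
  V(3,3) = exp(-r*dt) * [p*0.998518 + (1-p)*2.613783] = 1.824823; exercise = 1.855051; V(3,3) = max -> 1.855051
  V(2,0) = exp(-r*dt) * [p*0.000000 + (1-p)*0.000000] = 0.000000; exercise = 0.000000; V(2,0) = max -> 0.000000
  V(2,1) = exp(-r*dt) * [p*0.000000 + (1-p)*0.512997] = 0.263557; exercise = 0.000000; V(2,1) = max -> 0.263557
  V(2,2) = exp(-r*dt) * [p*0.512997 + (1-p)*1.855051] = 1.200664; exercise = 0.998518; V(2,2) = max -> 1.200664
  V(1,0) = exp(-r*dt) * [p*0.000000 + (1-p)*0.263557] = 0.135405; exercise = 0.000000; V(1,0) = max -> 0.135405
  V(1,1) = exp(-r*dt) * [p*0.263557 + (1-p)*1.200664] = 0.744067; exercise = 0.031578; V(1,1) = max -> 0.744067
  V(0,0) = exp(-r*dt) * [p*0.135405 + (1-p)*0.744067] = 0.447628; exercise = 0.000000; V(0,0) = max -> 0.447628


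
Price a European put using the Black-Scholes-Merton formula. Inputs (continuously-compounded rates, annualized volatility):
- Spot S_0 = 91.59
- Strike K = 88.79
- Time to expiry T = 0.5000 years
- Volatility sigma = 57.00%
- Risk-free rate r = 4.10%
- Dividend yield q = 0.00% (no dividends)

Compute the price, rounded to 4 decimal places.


Answer: Price = 12.0746

Derivation:
d1 = (ln(S/K) + (r - q + 0.5*sigma^2) * T) / (sigma * sqrt(T)) = 0.32942012
d2 = d1 - sigma * sqrt(T) = -0.07363075
exp(-rT) = 0.97970870; exp(-qT) = 1.00000000
P = K * exp(-rT) * N(-d2) - S_0 * exp(-qT) * N(-d1)
N(-d1) = 0.37091908; N(-d2) = 0.52934790
P = 88.7900 * 0.97970870 * 0.52934790 - 91.5900 * 1.00000000 * 0.37091908 = 12.0746
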